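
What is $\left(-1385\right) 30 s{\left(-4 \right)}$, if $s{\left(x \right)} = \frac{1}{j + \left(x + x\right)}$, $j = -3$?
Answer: $\frac{41550}{11} \approx 3777.3$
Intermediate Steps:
$s{\left(x \right)} = \frac{1}{-3 + 2 x}$ ($s{\left(x \right)} = \frac{1}{-3 + \left(x + x\right)} = \frac{1}{-3 + 2 x}$)
$\left(-1385\right) 30 s{\left(-4 \right)} = \frac{\left(-1385\right) 30}{-3 + 2 \left(-4\right)} = - \frac{41550}{-3 - 8} = - \frac{41550}{-11} = \left(-41550\right) \left(- \frac{1}{11}\right) = \frac{41550}{11}$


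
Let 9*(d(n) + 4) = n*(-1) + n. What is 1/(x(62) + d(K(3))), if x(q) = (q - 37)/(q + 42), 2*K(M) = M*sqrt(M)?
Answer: -104/391 ≈ -0.26598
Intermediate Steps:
K(M) = M**(3/2)/2 (K(M) = (M*sqrt(M))/2 = M**(3/2)/2)
d(n) = -4 (d(n) = -4 + (n*(-1) + n)/9 = -4 + (-n + n)/9 = -4 + (1/9)*0 = -4 + 0 = -4)
x(q) = (-37 + q)/(42 + q)
1/(x(62) + d(K(3))) = 1/((-37 + 62)/(42 + 62) - 4) = 1/(25/104 - 4) = 1/(-391/104) = -104/391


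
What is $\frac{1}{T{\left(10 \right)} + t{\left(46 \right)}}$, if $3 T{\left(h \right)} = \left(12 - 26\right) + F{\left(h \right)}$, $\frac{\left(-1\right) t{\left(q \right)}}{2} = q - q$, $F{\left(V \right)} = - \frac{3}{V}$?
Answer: $- \frac{30}{143} \approx -0.20979$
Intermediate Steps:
$t{\left(q \right)} = 0$ ($t{\left(q \right)} = - 2 \left(q - q\right) = \left(-2\right) 0 = 0$)
$T{\left(h \right)} = - \frac{14}{3} - \frac{1}{h}$ ($T{\left(h \right)} = \frac{\left(12 - 26\right) - \frac{3}{h}}{3} = \frac{-14 - \frac{3}{h}}{3} = - \frac{14}{3} - \frac{1}{h}$)
$\frac{1}{T{\left(10 \right)} + t{\left(46 \right)}} = \frac{1}{\left(- \frac{14}{3} - \frac{1}{10}\right) + 0} = \frac{1}{- \frac{143}{30} + 0} = \frac{1}{- \frac{143}{30}} = - \frac{30}{143}$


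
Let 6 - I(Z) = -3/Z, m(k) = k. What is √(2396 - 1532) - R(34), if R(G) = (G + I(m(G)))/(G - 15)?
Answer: -1363/646 + 12*√6 ≈ 27.284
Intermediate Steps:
I(Z) = 6 + 3/Z (I(Z) = 6 - (-3)/Z = 6 + 3/Z)
R(G) = (6 + G + 3/G)/(-15 + G) (R(G) = (G + (6 + 3/G))/(G - 15) = (6 + G + 3/G)/(-15 + G))
√(2396 - 1532) - R(34) = √(2396 - 1532) - (3 + 34² + 6*34)/(34*(-15 + 34)) = √864 - (3 + 1156 + 204)/(34*19) = 12*√6 - 1363/(34*19) = 12*√6 - 1*1363/646 = 12*√6 - 1363/646 = -1363/646 + 12*√6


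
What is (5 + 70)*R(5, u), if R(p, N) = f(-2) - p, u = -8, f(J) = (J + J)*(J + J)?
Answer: 825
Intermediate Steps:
f(J) = 4*J² (f(J) = (2*J)*(2*J) = 4*J²)
R(p, N) = 16 - p (R(p, N) = 4*(-2)² - p = 4*4 - p = 16 - p)
(5 + 70)*R(5, u) = (5 + 70)*(16 - 1*5) = 75*(16 - 5) = 75*11 = 825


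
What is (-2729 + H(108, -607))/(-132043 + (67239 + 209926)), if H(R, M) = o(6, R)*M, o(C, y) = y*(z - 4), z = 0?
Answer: 259495/145122 ≈ 1.7881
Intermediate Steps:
o(C, y) = -4*y (o(C, y) = y*(0 - 4) = y*(-4) = -4*y)
H(R, M) = -4*M*R (H(R, M) = (-4*R)*M = -4*M*R)
(-2729 + H(108, -607))/(-132043 + (67239 + 209926)) = (-2729 - 4*(-607)*108)/(-132043 + (67239 + 209926)) = (-2729 + 262224)/(-132043 + 277165) = 259495/145122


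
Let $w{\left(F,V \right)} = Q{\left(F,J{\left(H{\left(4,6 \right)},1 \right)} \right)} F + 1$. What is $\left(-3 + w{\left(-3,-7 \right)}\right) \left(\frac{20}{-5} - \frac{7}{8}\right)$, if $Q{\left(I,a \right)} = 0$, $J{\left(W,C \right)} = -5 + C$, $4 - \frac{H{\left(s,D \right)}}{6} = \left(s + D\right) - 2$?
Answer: $\frac{39}{4} \approx 9.75$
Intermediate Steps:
$H{\left(s,D \right)} = 36 - 6 D - 6 s$ ($H{\left(s,D \right)} = 24 - 6 \left(\left(s + D\right) - 2\right) = 24 - 6 \left(\left(D + s\right) - 2\right) = 24 - 6 \left(-2 + D + s\right) = 24 - \left(-12 + 6 D + 6 s\right) = 36 - 6 D - 6 s$)
$w{\left(F,V \right)} = 1$ ($w{\left(F,V \right)} = 0 F + 1 = 0 + 1 = 1$)
$\left(-3 + w{\left(-3,-7 \right)}\right) \left(\frac{20}{-5} - \frac{7}{8}\right) = \left(-3 + 1\right) \left(\frac{20}{-5} - \frac{7}{8}\right) = - 2 \left(20 \left(- \frac{1}{5}\right) - \frac{7}{8}\right) = - 2 \left(-4 - \frac{7}{8}\right) = \left(-2\right) \left(- \frac{39}{8}\right) = \frac{39}{4}$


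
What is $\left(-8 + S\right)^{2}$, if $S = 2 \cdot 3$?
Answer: $4$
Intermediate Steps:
$S = 6$
$\left(-8 + S\right)^{2} = \left(-8 + 6\right)^{2} = \left(-2\right)^{2} = 4$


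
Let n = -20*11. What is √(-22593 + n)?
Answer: I*√22813 ≈ 151.04*I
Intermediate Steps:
n = -220
√(-22593 + n) = √(-22593 - 220) = √(-22813) = I*√22813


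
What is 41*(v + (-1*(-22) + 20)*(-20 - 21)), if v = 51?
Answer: -68511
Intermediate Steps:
41*(v + (-1*(-22) + 20)*(-20 - 21)) = 41*(51 + (-1*(-22) + 20)*(-20 - 21)) = 41*(51 + (22 + 20)*(-41)) = 41*(51 + 42*(-41)) = 41*(51 - 1722) = 41*(-1671) = -68511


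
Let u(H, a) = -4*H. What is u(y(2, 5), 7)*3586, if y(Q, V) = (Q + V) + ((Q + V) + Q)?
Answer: -229504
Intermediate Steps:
y(Q, V) = 2*V + 3*Q (y(Q, V) = (Q + V) + (V + 2*Q) = 2*V + 3*Q)
u(y(2, 5), 7)*3586 = -4*(2*5 + 3*2)*3586 = -4*(10 + 6)*3586 = -4*16*3586 = -64*3586 = -229504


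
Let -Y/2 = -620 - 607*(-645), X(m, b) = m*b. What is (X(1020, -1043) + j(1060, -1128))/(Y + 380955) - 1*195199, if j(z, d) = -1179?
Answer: -78241526126/400835 ≈ -1.9520e+5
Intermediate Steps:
X(m, b) = b*m
Y = -781790 (Y = -2*(-620 - 607*(-645)) = -2*(-620 + 391515) = -2*390895 = -781790)
(X(1020, -1043) + j(1060, -1128))/(Y + 380955) - 1*195199 = (-1043*1020 - 1179)/(-781790 + 380955) - 1*195199 = (-1063860 - 1179)/(-400835) - 195199 = -1065039*(-1/400835) - 195199 = 1065039/400835 - 195199 = -78241526126/400835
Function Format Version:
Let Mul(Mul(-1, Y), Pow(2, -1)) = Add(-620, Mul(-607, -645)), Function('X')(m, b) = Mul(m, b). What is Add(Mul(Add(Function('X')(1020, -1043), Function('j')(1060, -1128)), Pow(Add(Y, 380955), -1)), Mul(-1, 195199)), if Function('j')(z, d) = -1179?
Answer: Rational(-78241526126, 400835) ≈ -1.9520e+5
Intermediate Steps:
Function('X')(m, b) = Mul(b, m)
Y = -781790 (Y = Mul(-2, Add(-620, Mul(-607, -645))) = Mul(-2, Add(-620, 391515)) = Mul(-2, 390895) = -781790)
Add(Mul(Add(Function('X')(1020, -1043), Function('j')(1060, -1128)), Pow(Add(Y, 380955), -1)), Mul(-1, 195199)) = Add(Mul(Add(Mul(-1043, 1020), -1179), Pow(Add(-781790, 380955), -1)), Mul(-1, 195199)) = Add(Mul(Add(-1063860, -1179), Pow(-400835, -1)), -195199) = Add(Mul(-1065039, Rational(-1, 400835)), -195199) = Add(Rational(1065039, 400835), -195199) = Rational(-78241526126, 400835)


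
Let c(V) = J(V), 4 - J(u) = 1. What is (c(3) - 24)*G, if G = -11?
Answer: 231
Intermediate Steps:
J(u) = 3 (J(u) = 4 - 1*1 = 4 - 1 = 3)
c(V) = 3
(c(3) - 24)*G = (3 - 24)*(-11) = -21*(-11) = 231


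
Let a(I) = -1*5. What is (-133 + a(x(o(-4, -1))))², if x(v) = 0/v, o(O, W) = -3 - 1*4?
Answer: 19044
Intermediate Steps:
o(O, W) = -7 (o(O, W) = -3 - 4 = -7)
x(v) = 0
a(I) = -5
(-133 + a(x(o(-4, -1))))² = (-133 - 5)² = (-138)² = 19044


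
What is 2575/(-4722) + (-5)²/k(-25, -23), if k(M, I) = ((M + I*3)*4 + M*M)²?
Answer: -53178175/97589574 ≈ -0.54492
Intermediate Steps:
k(M, I) = (M² + 4*M + 12*I)² (k(M, I) = ((M + 3*I)*4 + M²)² = ((4*M + 12*I) + M²)² = (M² + 4*M + 12*I)²)
2575/(-4722) + (-5)²/k(-25, -23) = 2575/(-4722) + (-5)²/(((-25)² + 4*(-25) + 12*(-23))²) = 2575*(-1/4722) + 25/((625 - 100 - 276)²) = -2575/4722 + 25/(249²) = -2575/4722 + 25/62001 = -53178175/97589574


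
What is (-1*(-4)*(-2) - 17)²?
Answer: 625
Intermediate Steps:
(-1*(-4)*(-2) - 17)² = (4*(-2) - 17)² = (-8 - 17)² = (-25)² = 625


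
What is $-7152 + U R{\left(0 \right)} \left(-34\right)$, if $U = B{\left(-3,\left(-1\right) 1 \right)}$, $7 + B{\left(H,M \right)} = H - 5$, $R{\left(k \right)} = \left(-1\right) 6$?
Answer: $-10212$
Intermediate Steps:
$R{\left(k \right)} = -6$
$B{\left(H,M \right)} = -12 + H$ ($B{\left(H,M \right)} = -7 + \left(H - 5\right) = -7 + \left(-5 + H\right) = -12 + H$)
$U = -15$ ($U = -12 - 3 = -15$)
$-7152 + U R{\left(0 \right)} \left(-34\right) = -7152 + \left(-15\right) \left(-6\right) \left(-34\right) = -7152 + 90 \left(-34\right) = -7152 - 3060 = -10212$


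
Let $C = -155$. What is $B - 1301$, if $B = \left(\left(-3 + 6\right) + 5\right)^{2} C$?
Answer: $-11221$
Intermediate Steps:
$B = -9920$ ($B = \left(\left(-3 + 6\right) + 5\right)^{2} \left(-155\right) = \left(3 + 5\right)^{2} \left(-155\right) = 8^{2} \left(-155\right) = 64 \left(-155\right) = -9920$)
$B - 1301 = -9920 - 1301 = -11221$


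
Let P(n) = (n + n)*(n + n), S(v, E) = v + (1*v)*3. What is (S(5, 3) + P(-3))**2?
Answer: 3136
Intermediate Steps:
S(v, E) = 4*v (S(v, E) = v + v*3 = v + 3*v = 4*v)
P(n) = 4*n**2 (P(n) = (2*n)*(2*n) = 4*n**2)
(S(5, 3) + P(-3))**2 = (4*5 + 4*(-3)**2)**2 = (20 + 4*9)**2 = (20 + 36)**2 = 56**2 = 3136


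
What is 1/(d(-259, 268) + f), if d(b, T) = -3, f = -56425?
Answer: -1/56428 ≈ -1.7722e-5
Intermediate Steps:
1/(d(-259, 268) + f) = 1/(-3 - 56425) = 1/(-56428) = -1/56428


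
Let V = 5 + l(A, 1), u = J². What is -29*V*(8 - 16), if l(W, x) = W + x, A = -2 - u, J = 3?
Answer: -1160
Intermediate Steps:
u = 9 (u = 3² = 9)
A = -11 (A = -2 - 1*9 = -2 - 9 = -11)
V = -5 (V = 5 + (-11 + 1) = 5 - 10 = -5)
-29*V*(8 - 16) = -(-145)*(8 - 16) = -(-145)*(-8) = -29*40 = -1160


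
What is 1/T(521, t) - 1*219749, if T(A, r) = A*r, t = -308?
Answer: -35262682533/160468 ≈ -2.1975e+5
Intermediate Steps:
1/T(521, t) - 1*219749 = 1/(521*(-308)) - 1*219749 = 1/(-160468) - 219749 = -1/160468 - 219749 = -35262682533/160468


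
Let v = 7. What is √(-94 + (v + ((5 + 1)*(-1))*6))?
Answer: I*√123 ≈ 11.091*I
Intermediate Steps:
√(-94 + (v + ((5 + 1)*(-1))*6)) = √(-94 + (7 + ((5 + 1)*(-1))*6)) = √(-94 + (7 + (6*(-1))*6)) = √(-94 + (7 - 6*6)) = √(-94 + (7 - 36)) = √(-94 - 29) = √(-123) = I*√123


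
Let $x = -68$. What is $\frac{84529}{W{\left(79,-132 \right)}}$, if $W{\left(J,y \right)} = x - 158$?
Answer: $- \frac{84529}{226} \approx -374.02$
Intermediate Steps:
$W{\left(J,y \right)} = -226$ ($W{\left(J,y \right)} = -68 - 158 = -226$)
$\frac{84529}{W{\left(79,-132 \right)}} = \frac{84529}{-226} = 84529 \left(- \frac{1}{226}\right) = - \frac{84529}{226}$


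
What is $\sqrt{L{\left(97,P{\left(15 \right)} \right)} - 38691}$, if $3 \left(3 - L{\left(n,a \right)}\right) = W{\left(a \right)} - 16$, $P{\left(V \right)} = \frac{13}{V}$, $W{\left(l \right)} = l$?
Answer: $\frac{i \sqrt{8703665}}{15} \approx 196.68 i$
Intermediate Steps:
$L{\left(n,a \right)} = \frac{25}{3} - \frac{a}{3}$ ($L{\left(n,a \right)} = 3 - \frac{a - 16}{3} = 3 - \frac{-16 + a}{3} = 3 - \left(- \frac{16}{3} + \frac{a}{3}\right) = \frac{25}{3} - \frac{a}{3}$)
$\sqrt{L{\left(97,P{\left(15 \right)} \right)} - 38691} = \sqrt{\left(\frac{25}{3} - \frac{13 \cdot \frac{1}{15}}{3}\right) - 38691} = \sqrt{\left(\frac{25}{3} - \frac{13}{45}\right) - 38691} = \sqrt{\frac{362}{45} - 38691} = \sqrt{- \frac{1740733}{45}} = \frac{i \sqrt{8703665}}{15}$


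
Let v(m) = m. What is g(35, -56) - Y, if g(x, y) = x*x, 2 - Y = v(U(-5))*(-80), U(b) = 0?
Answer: 1223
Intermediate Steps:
Y = 2 (Y = 2 - 0*(-80) = 2 - 1*0 = 2 + 0 = 2)
g(x, y) = x**2
g(35, -56) - Y = 35**2 - 1*2 = 1225 - 2 = 1223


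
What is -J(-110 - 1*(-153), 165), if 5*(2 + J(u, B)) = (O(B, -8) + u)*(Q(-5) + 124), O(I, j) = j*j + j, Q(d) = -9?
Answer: -2275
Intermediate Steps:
O(I, j) = j + j**2 (O(I, j) = j**2 + j = j + j**2)
J(u, B) = 1286 + 23*u (J(u, B) = -2 + ((-8*(1 - 8) + u)*(-9 + 124))/5 = -2 + ((-8*(-7) + u)*115)/5 = -2 + ((56 + u)*115)/5 = -2 + (6440 + 115*u)/5 = -2 + (1288 + 23*u) = 1286 + 23*u)
-J(-110 - 1*(-153), 165) = -(1286 + 23*(-110 - 1*(-153))) = -(1286 + 23*(-110 + 153)) = -(1286 + 23*43) = -(1286 + 989) = -1*2275 = -2275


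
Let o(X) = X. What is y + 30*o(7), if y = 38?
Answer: 248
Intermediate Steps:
y + 30*o(7) = 38 + 30*7 = 38 + 210 = 248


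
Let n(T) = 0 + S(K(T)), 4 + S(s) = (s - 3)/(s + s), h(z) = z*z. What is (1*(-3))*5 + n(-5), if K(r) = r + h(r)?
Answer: -743/40 ≈ -18.575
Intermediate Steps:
h(z) = z²
K(r) = r + r²
S(s) = -4 + (-3 + s)/(2*s) (S(s) = -4 + (s - 3)/(s + s) = -4 + (-3 + s)/((2*s)) = -4 + (-3 + s)*(1/(2*s)) = -4 + (-3 + s)/(2*s))
n(T) = (-3 - 7*T*(1 + T))/(2*T*(1 + T)) (n(T) = 0 + (-3 - 7*T*(1 + T))/(2*((T*(1 + T)))) = 0 + (1/(T*(1 + T)))*(-3 - 7*T*(1 + T))/2 = 0 + (-3 - 7*T*(1 + T))/(2*T*(1 + T)) = (-3 - 7*T*(1 + T))/(2*T*(1 + T)))
(1*(-3))*5 + n(-5) = (1*(-3))*5 + (½)*(-3 - 7*(-5) - 7*(-5)²)/(-5*(1 - 5)) = -3*5 + (½)*(-⅕)*(-3 + 35 - 7*25)/(-4) = -15 + (½)*(-⅕)*(-¼)*(-3 + 35 - 175) = -15 + (½)*(-⅕)*(-¼)*(-143) = -15 - 143/40 = -743/40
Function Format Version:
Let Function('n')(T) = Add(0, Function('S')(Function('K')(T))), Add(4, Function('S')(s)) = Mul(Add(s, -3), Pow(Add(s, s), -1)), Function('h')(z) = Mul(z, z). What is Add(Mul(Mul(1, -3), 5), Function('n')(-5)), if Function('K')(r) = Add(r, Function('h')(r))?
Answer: Rational(-743, 40) ≈ -18.575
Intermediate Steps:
Function('h')(z) = Pow(z, 2)
Function('K')(r) = Add(r, Pow(r, 2))
Function('S')(s) = Add(-4, Mul(Rational(1, 2), Pow(s, -1), Add(-3, s))) (Function('S')(s) = Add(-4, Mul(Add(s, -3), Pow(Add(s, s), -1))) = Add(-4, Mul(Add(-3, s), Pow(Mul(2, s), -1))) = Add(-4, Mul(Add(-3, s), Mul(Rational(1, 2), Pow(s, -1)))) = Add(-4, Mul(Rational(1, 2), Pow(s, -1), Add(-3, s))))
Function('n')(T) = Mul(Rational(1, 2), Pow(T, -1), Pow(Add(1, T), -1), Add(-3, Mul(-7, T, Add(1, T)))) (Function('n')(T) = Add(0, Mul(Rational(1, 2), Pow(Mul(T, Add(1, T)), -1), Add(-3, Mul(-7, Mul(T, Add(1, T)))))) = Add(0, Mul(Rational(1, 2), Mul(Pow(T, -1), Pow(Add(1, T), -1)), Add(-3, Mul(-7, T, Add(1, T))))) = Add(0, Mul(Rational(1, 2), Pow(T, -1), Pow(Add(1, T), -1), Add(-3, Mul(-7, T, Add(1, T))))) = Mul(Rational(1, 2), Pow(T, -1), Pow(Add(1, T), -1), Add(-3, Mul(-7, T, Add(1, T)))))
Add(Mul(Mul(1, -3), 5), Function('n')(-5)) = Add(Mul(Mul(1, -3), 5), Mul(Rational(1, 2), Pow(-5, -1), Pow(Add(1, -5), -1), Add(-3, Mul(-7, -5), Mul(-7, Pow(-5, 2))))) = Add(Mul(-3, 5), Mul(Rational(1, 2), Rational(-1, 5), Pow(-4, -1), Add(-3, 35, Mul(-7, 25)))) = Add(-15, Mul(Rational(1, 2), Rational(-1, 5), Rational(-1, 4), Add(-3, 35, -175))) = Add(-15, Mul(Rational(1, 2), Rational(-1, 5), Rational(-1, 4), -143)) = Add(-15, Rational(-143, 40)) = Rational(-743, 40)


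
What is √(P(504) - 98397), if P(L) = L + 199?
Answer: I*√97694 ≈ 312.56*I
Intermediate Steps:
P(L) = 199 + L
√(P(504) - 98397) = √((199 + 504) - 98397) = √(703 - 98397) = √(-97694) = I*√97694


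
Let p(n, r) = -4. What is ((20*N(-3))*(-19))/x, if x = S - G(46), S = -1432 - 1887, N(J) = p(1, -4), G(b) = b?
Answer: -304/673 ≈ -0.45171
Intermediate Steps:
N(J) = -4
S = -3319
x = -3365 (x = -3319 - 1*46 = -3319 - 46 = -3365)
((20*N(-3))*(-19))/x = ((20*(-4))*(-19))/(-3365) = -80*(-19)*(-1/3365) = 1520*(-1/3365) = -304/673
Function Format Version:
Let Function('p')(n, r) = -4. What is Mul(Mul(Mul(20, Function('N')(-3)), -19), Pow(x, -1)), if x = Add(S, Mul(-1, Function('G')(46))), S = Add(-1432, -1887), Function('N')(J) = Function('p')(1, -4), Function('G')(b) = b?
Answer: Rational(-304, 673) ≈ -0.45171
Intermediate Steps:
Function('N')(J) = -4
S = -3319
x = -3365 (x = Add(-3319, Mul(-1, 46)) = Add(-3319, -46) = -3365)
Mul(Mul(Mul(20, Function('N')(-3)), -19), Pow(x, -1)) = Mul(Mul(Mul(20, -4), -19), Pow(-3365, -1)) = Mul(Mul(-80, -19), Rational(-1, 3365)) = Mul(1520, Rational(-1, 3365)) = Rational(-304, 673)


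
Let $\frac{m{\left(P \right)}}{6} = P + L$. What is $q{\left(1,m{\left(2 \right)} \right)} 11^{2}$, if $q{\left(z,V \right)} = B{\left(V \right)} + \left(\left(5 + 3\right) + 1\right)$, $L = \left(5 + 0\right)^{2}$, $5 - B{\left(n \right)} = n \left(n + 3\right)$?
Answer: $-3232636$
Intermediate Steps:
$B{\left(n \right)} = 5 - n \left(3 + n\right)$ ($B{\left(n \right)} = 5 - n \left(n + 3\right) = 5 - n \left(3 + n\right)$)
$L = 25$ ($L = 5^{2} = 25$)
$m{\left(P \right)} = 150 + 6 P$ ($m{\left(P \right)} = 6 \left(P + 25\right) = 6 \left(25 + P\right) = 150 + 6 P$)
$q{\left(z,V \right)} = 14 - V^{2} - 3 V$ ($q{\left(z,V \right)} = \left(5 - V^{2} - 3 V\right) + \left(\left(5 + 3\right) + 1\right) = \left(5 - V^{2} - 3 V\right) + \left(8 + 1\right) = \left(5 - V^{2} - 3 V\right) + 9 = 14 - V^{2} - 3 V$)
$q{\left(1,m{\left(2 \right)} \right)} 11^{2} = \left(14 - \left(150 + 6 \cdot 2\right)^{2} - 3 \left(150 + 6 \cdot 2\right)\right) 11^{2} = \left(14 - \left(150 + 12\right)^{2} - 3 \left(150 + 12\right)\right) 121 = \left(14 - 162^{2} - 486\right) 121 = \left(14 - 26244 - 486\right) 121 = \left(-26716\right) 121 = -3232636$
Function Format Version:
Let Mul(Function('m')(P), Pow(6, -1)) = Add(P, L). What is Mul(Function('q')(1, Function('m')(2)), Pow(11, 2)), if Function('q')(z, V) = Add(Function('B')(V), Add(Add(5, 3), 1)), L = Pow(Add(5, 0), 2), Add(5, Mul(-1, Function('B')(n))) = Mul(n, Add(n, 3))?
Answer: -3232636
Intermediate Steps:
Function('B')(n) = Add(5, Mul(-1, n, Add(3, n))) (Function('B')(n) = Add(5, Mul(-1, Mul(n, Add(n, 3)))) = Add(5, Mul(-1, Mul(n, Add(3, n)))) = Add(5, Mul(-1, n, Add(3, n))))
L = 25 (L = Pow(5, 2) = 25)
Function('m')(P) = Add(150, Mul(6, P)) (Function('m')(P) = Mul(6, Add(P, 25)) = Mul(6, Add(25, P)) = Add(150, Mul(6, P)))
Function('q')(z, V) = Add(14, Mul(-1, Pow(V, 2)), Mul(-3, V)) (Function('q')(z, V) = Add(Add(5, Mul(-1, Pow(V, 2)), Mul(-3, V)), Add(Add(5, 3), 1)) = Add(Add(5, Mul(-1, Pow(V, 2)), Mul(-3, V)), Add(8, 1)) = Add(Add(5, Mul(-1, Pow(V, 2)), Mul(-3, V)), 9) = Add(14, Mul(-1, Pow(V, 2)), Mul(-3, V)))
Mul(Function('q')(1, Function('m')(2)), Pow(11, 2)) = Mul(Add(14, Mul(-1, Pow(Add(150, Mul(6, 2)), 2)), Mul(-3, Add(150, Mul(6, 2)))), Pow(11, 2)) = Mul(Add(14, Mul(-1, Pow(Add(150, 12), 2)), Mul(-3, Add(150, 12))), 121) = Mul(Add(14, Mul(-1, Pow(162, 2)), Mul(-3, 162)), 121) = Mul(Add(14, Mul(-1, 26244), -486), 121) = Mul(Add(14, -26244, -486), 121) = Mul(-26716, 121) = -3232636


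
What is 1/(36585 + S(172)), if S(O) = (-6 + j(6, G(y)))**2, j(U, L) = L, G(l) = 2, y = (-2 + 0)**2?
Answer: 1/36601 ≈ 2.7322e-5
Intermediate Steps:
y = 4 (y = (-2)**2 = 4)
S(O) = 16 (S(O) = (-6 + 2)**2 = (-4)**2 = 16)
1/(36585 + S(172)) = 1/(36585 + 16) = 1/36601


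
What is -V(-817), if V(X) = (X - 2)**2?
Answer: -670761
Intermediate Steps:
V(X) = (-2 + X)**2
-V(-817) = -(-2 - 817)**2 = -1*(-819)**2 = -1*670761 = -670761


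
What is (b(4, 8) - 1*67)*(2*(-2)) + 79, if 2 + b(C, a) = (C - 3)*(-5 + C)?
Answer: 359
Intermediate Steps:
b(C, a) = -2 + (-5 + C)*(-3 + C) (b(C, a) = -2 + (C - 3)*(-5 + C) = -2 + (-3 + C)*(-5 + C) = -2 + (-5 + C)*(-3 + C))
(b(4, 8) - 1*67)*(2*(-2)) + 79 = ((13 + 4² - 8*4) - 1*67)*(2*(-2)) + 79 = ((13 + 16 - 32) - 67)*(-4) + 79 = (-3 - 67)*(-4) + 79 = -70*(-4) + 79 = 280 + 79 = 359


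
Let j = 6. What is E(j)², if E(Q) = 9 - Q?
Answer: 9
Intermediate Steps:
E(j)² = (9 - 1*6)² = (9 - 6)² = 3² = 9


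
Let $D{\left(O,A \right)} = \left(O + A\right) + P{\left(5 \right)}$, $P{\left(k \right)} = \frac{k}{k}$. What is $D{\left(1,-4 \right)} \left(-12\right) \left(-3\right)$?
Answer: $-72$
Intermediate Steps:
$P{\left(k \right)} = 1$
$D{\left(O,A \right)} = 1 + A + O$ ($D{\left(O,A \right)} = \left(O + A\right) + 1 = \left(A + O\right) + 1 = 1 + A + O$)
$D{\left(1,-4 \right)} \left(-12\right) \left(-3\right) = \left(1 - 4 + 1\right) \left(-12\right) \left(-3\right) = \left(-2\right) \left(-12\right) \left(-3\right) = 24 \left(-3\right) = -72$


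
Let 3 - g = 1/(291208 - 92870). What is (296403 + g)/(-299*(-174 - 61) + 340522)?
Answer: 58788573227/81474672006 ≈ 0.72156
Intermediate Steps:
g = 595013/198338 (g = 3 - 1/(291208 - 92870) = 3 - 1/198338 = 595013/198338 ≈ 3.0000)
(296403 + g)/(-299*(-174 - 61) + 340522) = (296403 + 595013/198338)/(-299*(-174 - 61) + 340522) = 58788573227/(198338*(-299*(-235) + 340522)) = 58788573227/(198338*(70265 + 340522)) = (58788573227/198338)/410787 = (58788573227/198338)*(1/410787) = 58788573227/81474672006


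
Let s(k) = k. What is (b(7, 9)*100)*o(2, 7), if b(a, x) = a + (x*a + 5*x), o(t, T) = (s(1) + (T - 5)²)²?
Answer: 287500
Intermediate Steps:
o(t, T) = (1 + (-5 + T)²)² (o(t, T) = (1 + (T - 5)²)² = (1 + (-5 + T)²)²)
b(a, x) = a + 5*x + a*x (b(a, x) = a + (a*x + 5*x) = a + (5*x + a*x) = a + 5*x + a*x)
(b(7, 9)*100)*o(2, 7) = ((7 + 5*9 + 7*9)*100)*(1 + (-5 + 7)²)² = ((7 + 45 + 63)*100)*(1 + 2²)² = (115*100)*(1 + 4)² = 11500*5² = 11500*25 = 287500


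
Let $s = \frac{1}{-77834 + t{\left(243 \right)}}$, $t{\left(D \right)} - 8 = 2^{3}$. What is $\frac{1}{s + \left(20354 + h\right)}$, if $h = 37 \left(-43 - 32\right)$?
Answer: $\frac{77818}{1367962621} \approx 5.6886 \cdot 10^{-5}$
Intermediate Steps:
$h = -2775$ ($h = 37 \left(-75\right) = -2775$)
$t{\left(D \right)} = 16$ ($t{\left(D \right)} = 8 + 2^{3} = 8 + 8 = 16$)
$s = - \frac{1}{77818}$ ($s = \frac{1}{-77834 + 16} = \frac{1}{-77818} = - \frac{1}{77818} \approx -1.285 \cdot 10^{-5}$)
$\frac{1}{s + \left(20354 + h\right)} = \frac{1}{- \frac{1}{77818} + \left(20354 - 2775\right)} = \frac{1}{- \frac{1}{77818} + 17579} = \frac{1}{\frac{1367962621}{77818}} = \frac{77818}{1367962621}$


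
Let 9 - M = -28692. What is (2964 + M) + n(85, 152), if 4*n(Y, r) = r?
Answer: 31703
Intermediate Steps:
M = 28701 (M = 9 - 1*(-28692) = 9 + 28692 = 28701)
n(Y, r) = r/4
(2964 + M) + n(85, 152) = (2964 + 28701) + (1/4)*152 = 31665 + 38 = 31703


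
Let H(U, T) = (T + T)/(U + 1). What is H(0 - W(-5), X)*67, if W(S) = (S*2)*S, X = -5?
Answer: 670/49 ≈ 13.673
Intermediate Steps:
W(S) = 2*S² (W(S) = (2*S)*S = 2*S²)
H(U, T) = 2*T/(1 + U) (H(U, T) = (2*T)/(1 + U) = 2*T/(1 + U))
H(0 - W(-5), X)*67 = (2*(-5)/(1 + (0 - 2*(-5)²)))*67 = (2*(-5)/(1 + (0 - 2*25)))*67 = (2*(-5)/(1 + (0 - 1*50)))*67 = (2*(-5)/(1 + (0 - 50)))*67 = (2*(-5)/(1 - 50))*67 = (2*(-5)/(-49))*67 = (2*(-5)*(-1/49))*67 = (10/49)*67 = 670/49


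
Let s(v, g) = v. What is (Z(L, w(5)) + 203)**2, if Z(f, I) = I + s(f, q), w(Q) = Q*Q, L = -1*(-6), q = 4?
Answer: 54756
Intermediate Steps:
L = 6
w(Q) = Q**2
Z(f, I) = I + f
(Z(L, w(5)) + 203)**2 = ((5**2 + 6) + 203)**2 = ((25 + 6) + 203)**2 = (31 + 203)**2 = 234**2 = 54756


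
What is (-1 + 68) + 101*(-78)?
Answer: -7811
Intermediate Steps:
(-1 + 68) + 101*(-78) = 67 - 7878 = -7811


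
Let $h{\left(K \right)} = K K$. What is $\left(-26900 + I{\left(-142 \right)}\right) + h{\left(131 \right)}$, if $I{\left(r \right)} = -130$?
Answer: $-9869$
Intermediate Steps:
$h{\left(K \right)} = K^{2}$
$\left(-26900 + I{\left(-142 \right)}\right) + h{\left(131 \right)} = \left(-26900 - 130\right) + 131^{2} = -27030 + 17161 = -9869$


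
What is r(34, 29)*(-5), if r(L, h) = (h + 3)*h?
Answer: -4640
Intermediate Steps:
r(L, h) = h*(3 + h) (r(L, h) = (3 + h)*h = h*(3 + h))
r(34, 29)*(-5) = (29*(3 + 29))*(-5) = (29*32)*(-5) = 928*(-5) = -4640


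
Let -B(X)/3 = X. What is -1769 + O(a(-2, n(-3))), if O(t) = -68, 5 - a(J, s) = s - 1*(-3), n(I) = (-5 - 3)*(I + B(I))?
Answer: -1837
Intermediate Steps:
B(X) = -3*X
n(I) = 16*I (n(I) = (-5 - 3)*(I - 3*I) = -(-16)*I = 16*I)
a(J, s) = 2 - s (a(J, s) = 5 - (s - 1*(-3)) = 5 - (s + 3) = 5 - (3 + s) = 5 + (-3 - s) = 2 - s)
-1769 + O(a(-2, n(-3))) = -1769 - 68 = -1837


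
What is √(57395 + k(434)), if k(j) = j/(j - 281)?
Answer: √149291773/51 ≈ 239.58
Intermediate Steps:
k(j) = j/(-281 + j)
√(57395 + k(434)) = √(57395 + 434/(-281 + 434)) = √(57395 + 434/153) = √(8781869/153) = √149291773/51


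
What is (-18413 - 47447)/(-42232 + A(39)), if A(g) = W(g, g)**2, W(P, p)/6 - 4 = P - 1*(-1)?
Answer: -16465/6866 ≈ -2.3980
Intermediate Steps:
W(P, p) = 30 + 6*P (W(P, p) = 24 + 6*(P - 1*(-1)) = 24 + 6*(P + 1) = 24 + 6*(1 + P) = 24 + (6 + 6*P) = 30 + 6*P)
A(g) = (30 + 6*g)**2
(-18413 - 47447)/(-42232 + A(39)) = (-18413 - 47447)/(-42232 + 36*(5 + 39)**2) = -65860/(-42232 + 36*44**2) = -65860/(-42232 + 36*1936) = -65860/(-42232 + 69696) = -65860/27464 = -65860*1/27464 = -16465/6866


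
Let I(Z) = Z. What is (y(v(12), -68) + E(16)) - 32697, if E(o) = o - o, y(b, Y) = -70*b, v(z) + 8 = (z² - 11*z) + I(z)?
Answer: -33817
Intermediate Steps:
v(z) = -8 + z² - 10*z (v(z) = -8 + ((z² - 11*z) + z) = -8 + (z² - 10*z) = -8 + z² - 10*z)
E(o) = 0
(y(v(12), -68) + E(16)) - 32697 = (-70*(-8 + 12² - 10*12) + 0) - 32697 = (-70*(-8 + 144 - 120) + 0) - 32697 = (-70*16 + 0) - 32697 = (-1120 + 0) - 32697 = -1120 - 32697 = -33817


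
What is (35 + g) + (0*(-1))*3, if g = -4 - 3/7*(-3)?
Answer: 226/7 ≈ 32.286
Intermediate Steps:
g = -19/7 (g = -4 - 3*1/7*(-3) = -4 - 3/7*(-3) = -4 + 9/7 = -19/7 ≈ -2.7143)
(35 + g) + (0*(-1))*3 = (35 - 19/7) + (0*(-1))*3 = 226/7 + 0*3 = 226/7 + 0 = 226/7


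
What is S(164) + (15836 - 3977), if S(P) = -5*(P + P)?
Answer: 10219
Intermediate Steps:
S(P) = -10*P
S(164) + (15836 - 3977) = -10*164 + (15836 - 3977) = -1640 + 11859 = 10219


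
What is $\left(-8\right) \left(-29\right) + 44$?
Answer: $276$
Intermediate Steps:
$\left(-8\right) \left(-29\right) + 44 = 232 + 44 = 276$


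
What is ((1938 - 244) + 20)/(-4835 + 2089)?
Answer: -857/1373 ≈ -0.62418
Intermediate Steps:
((1938 - 244) + 20)/(-4835 + 2089) = (1694 + 20)/(-2746) = 1714*(-1/2746) = -857/1373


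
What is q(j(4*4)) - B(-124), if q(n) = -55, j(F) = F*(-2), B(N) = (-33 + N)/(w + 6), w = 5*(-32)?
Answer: -8627/154 ≈ -56.019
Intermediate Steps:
w = -160
B(N) = 3/14 - N/154 (B(N) = (-33 + N)/(-160 + 6) = (-33 + N)/(-154) = (-33 + N)*(-1/154) = 3/14 - N/154)
j(F) = -2*F
q(j(4*4)) - B(-124) = -55 - (3/14 - 1/154*(-124)) = -55 - (3/14 + 62/77) = -55 - 1*157/154 = -55 - 157/154 = -8627/154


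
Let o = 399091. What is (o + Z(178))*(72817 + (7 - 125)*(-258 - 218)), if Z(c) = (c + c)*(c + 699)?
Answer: 91747417455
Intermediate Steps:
Z(c) = 2*c*(699 + c) (Z(c) = (2*c)*(699 + c) = 2*c*(699 + c))
(o + Z(178))*(72817 + (7 - 125)*(-258 - 218)) = (399091 + 2*178*(699 + 178))*(72817 + (7 - 125)*(-258 - 218)) = (399091 + 2*178*877)*(72817 - 118*(-476)) = (399091 + 312212)*(72817 + 56168) = 711303*128985 = 91747417455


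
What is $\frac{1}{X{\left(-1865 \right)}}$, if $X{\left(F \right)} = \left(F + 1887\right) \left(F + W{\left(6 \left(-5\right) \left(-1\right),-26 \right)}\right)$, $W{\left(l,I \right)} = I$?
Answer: $- \frac{1}{41602} \approx -2.4037 \cdot 10^{-5}$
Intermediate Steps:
$X{\left(F \right)} = \left(-26 + F\right) \left(1887 + F\right)$ ($X{\left(F \right)} = \left(F + 1887\right) \left(F - 26\right) = \left(1887 + F\right) \left(-26 + F\right) = \left(-26 + F\right) \left(1887 + F\right)$)
$\frac{1}{X{\left(-1865 \right)}} = \frac{1}{-49062 + \left(-1865\right)^{2} + 1861 \left(-1865\right)} = \frac{1}{-49062 + 3478225 - 3470765} = \frac{1}{-41602} = - \frac{1}{41602}$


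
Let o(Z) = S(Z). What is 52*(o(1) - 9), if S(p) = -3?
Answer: -624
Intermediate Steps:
o(Z) = -3
52*(o(1) - 9) = 52*(-3 - 9) = 52*(-12) = -624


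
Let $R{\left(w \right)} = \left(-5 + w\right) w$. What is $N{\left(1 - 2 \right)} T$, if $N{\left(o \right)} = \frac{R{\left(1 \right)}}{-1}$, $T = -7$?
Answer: $-28$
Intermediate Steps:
$R{\left(w \right)} = w \left(-5 + w\right)$
$N{\left(o \right)} = 4$ ($N{\left(o \right)} = \frac{1 \left(-5 + 1\right)}{-1} = 1 \left(-4\right) \left(-1\right) = \left(-4\right) \left(-1\right) = 4$)
$N{\left(1 - 2 \right)} T = 4 \left(-7\right) = -28$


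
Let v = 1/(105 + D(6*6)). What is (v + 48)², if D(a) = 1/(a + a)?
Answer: 131769000000/57168721 ≈ 2304.9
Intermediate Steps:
D(a) = 1/(2*a)
v = 72/7561 (v = 1/(105 + 1/(2*((6*6)))) = 1/(105 + (½)/36) = 1/(105 + (½)*(1/36)) = 1/(105 + 1/72) = 1/(7561/72) = 72/7561 ≈ 0.0095226)
(v + 48)² = (72/7561 + 48)² = (363000/7561)² = 131769000000/57168721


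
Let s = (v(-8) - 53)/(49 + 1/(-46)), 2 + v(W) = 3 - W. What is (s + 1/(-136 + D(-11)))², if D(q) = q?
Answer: 1109489481/1354166401 ≈ 0.81931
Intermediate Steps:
v(W) = 1 - W (v(W) = -2 + (3 - W) = 1 - W)
s = -2024/2253 (s = ((1 - 1*(-8)) - 53)/(49 + 1/(-46)) = ((1 + 8) - 53)/(49 - 1/46) = (9 - 53)/(2253/46) = -44*46/2253 = -2024/2253 ≈ -0.89836)
(s + 1/(-136 + D(-11)))² = (-2024/2253 + 1/(-136 - 11))² = (-2024/2253 + 1/(-147))² = (-2024/2253 - 1/147)² = (-33309/36799)² = 1109489481/1354166401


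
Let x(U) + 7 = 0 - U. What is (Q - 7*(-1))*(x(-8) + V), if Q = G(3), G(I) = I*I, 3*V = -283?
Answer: -4480/3 ≈ -1493.3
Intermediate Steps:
V = -283/3 (V = (1/3)*(-283) = -283/3 ≈ -94.333)
x(U) = -7 - U (x(U) = -7 + (0 - U) = -7 - U)
G(I) = I**2
Q = 9 (Q = 3**2 = 9)
(Q - 7*(-1))*(x(-8) + V) = (9 - 7*(-1))*((-7 - 1*(-8)) - 283/3) = (9 + 7)*((-7 + 8) - 283/3) = 16*(1 - 283/3) = 16*(-280/3) = -4480/3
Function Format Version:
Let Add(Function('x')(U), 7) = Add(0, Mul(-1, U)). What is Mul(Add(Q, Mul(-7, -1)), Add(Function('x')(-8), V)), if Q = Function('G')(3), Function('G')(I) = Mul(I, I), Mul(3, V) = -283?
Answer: Rational(-4480, 3) ≈ -1493.3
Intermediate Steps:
V = Rational(-283, 3) (V = Mul(Rational(1, 3), -283) = Rational(-283, 3) ≈ -94.333)
Function('x')(U) = Add(-7, Mul(-1, U)) (Function('x')(U) = Add(-7, Add(0, Mul(-1, U))) = Add(-7, Mul(-1, U)))
Function('G')(I) = Pow(I, 2)
Q = 9 (Q = Pow(3, 2) = 9)
Mul(Add(Q, Mul(-7, -1)), Add(Function('x')(-8), V)) = Mul(Add(9, Mul(-7, -1)), Add(Add(-7, Mul(-1, -8)), Rational(-283, 3))) = Mul(Add(9, 7), Add(Add(-7, 8), Rational(-283, 3))) = Mul(16, Add(1, Rational(-283, 3))) = Mul(16, Rational(-280, 3)) = Rational(-4480, 3)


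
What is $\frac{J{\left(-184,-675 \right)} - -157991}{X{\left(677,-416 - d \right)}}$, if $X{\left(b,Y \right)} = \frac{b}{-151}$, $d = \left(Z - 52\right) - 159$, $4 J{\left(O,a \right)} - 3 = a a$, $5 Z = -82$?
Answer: $- \frac{41056598}{677} \approx -60645.0$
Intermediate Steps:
$Z = - \frac{82}{5}$ ($Z = \frac{1}{5} \left(-82\right) = - \frac{82}{5} \approx -16.4$)
$J{\left(O,a \right)} = \frac{3}{4} + \frac{a^{2}}{4}$ ($J{\left(O,a \right)} = \frac{3}{4} + \frac{a a}{4} = \frac{3}{4} + \frac{a^{2}}{4}$)
$d = - \frac{1137}{5}$ ($d = \left(- \frac{82}{5} - 52\right) - 159 = - \frac{342}{5} - 159 = - \frac{1137}{5} \approx -227.4$)
$X{\left(b,Y \right)} = - \frac{b}{151}$ ($X{\left(b,Y \right)} = b \left(- \frac{1}{151}\right) = - \frac{b}{151}$)
$\frac{J{\left(-184,-675 \right)} - -157991}{X{\left(677,-416 - d \right)}} = \frac{\left(\frac{3}{4} + \frac{\left(-675\right)^{2}}{4}\right) - -157991}{\left(- \frac{1}{151}\right) 677} = \frac{\left(\frac{3}{4} + \frac{1}{4} \cdot 455625\right) + 157991}{- \frac{677}{151}} = \left(\left(\frac{3}{4} + \frac{455625}{4}\right) + 157991\right) \left(- \frac{151}{677}\right) = \left(113907 + 157991\right) \left(- \frac{151}{677}\right) = 271898 \left(- \frac{151}{677}\right) = - \frac{41056598}{677}$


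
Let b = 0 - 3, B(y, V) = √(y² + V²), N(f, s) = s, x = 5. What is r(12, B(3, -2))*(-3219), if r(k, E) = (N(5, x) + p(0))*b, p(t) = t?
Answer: 48285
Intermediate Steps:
B(y, V) = √(V² + y²)
b = -3
r(k, E) = -15 (r(k, E) = (5 + 0)*(-3) = 5*(-3) = -15)
r(12, B(3, -2))*(-3219) = -15*(-3219) = 48285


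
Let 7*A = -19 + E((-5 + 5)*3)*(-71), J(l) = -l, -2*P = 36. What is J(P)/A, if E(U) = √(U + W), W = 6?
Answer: 2394/29885 - 8946*√6/29885 ≈ -0.65314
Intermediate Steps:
P = -18 (P = -½*36 = -18)
E(U) = √(6 + U) (E(U) = √(U + 6) = √(6 + U))
A = -19/7 - 71*√6/7 (A = (-19 + √(6 + (-5 + 5)*3)*(-71))/7 = (-19 + √(6 + 0*3)*(-71))/7 = (-19 + √(6 + 0)*(-71))/7 = (-19 + √6*(-71))/7 = (-19 - 71*√6)/7 = -19/7 - 71*√6/7 ≈ -27.559)
J(P)/A = (-1*(-18))/(-19/7 - 71*√6/7) = 18/(-19/7 - 71*√6/7)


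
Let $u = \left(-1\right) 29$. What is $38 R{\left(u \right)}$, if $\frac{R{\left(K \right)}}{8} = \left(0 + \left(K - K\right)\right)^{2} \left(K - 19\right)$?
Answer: $0$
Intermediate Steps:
$u = -29$
$R{\left(K \right)} = 0$ ($R{\left(K \right)} = 8 \left(0 + \left(K - K\right)\right)^{2} \left(K - 19\right) = 8 \left(0 + 0\right)^{2} \left(-19 + K\right) = 8 \cdot 0^{2} \left(-19 + K\right) = 8 \cdot 0 \left(-19 + K\right) = 8 \cdot 0 = 0$)
$38 R{\left(u \right)} = 38 \cdot 0 = 0$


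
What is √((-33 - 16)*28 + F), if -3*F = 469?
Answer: I*√13755/3 ≈ 39.094*I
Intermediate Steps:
F = -469/3 (F = -⅓*469 = -469/3 ≈ -156.33)
√((-33 - 16)*28 + F) = √((-33 - 16)*28 - 469/3) = √(-49*28 - 469/3) = √(-1372 - 469/3) = √(-4585/3) = I*√13755/3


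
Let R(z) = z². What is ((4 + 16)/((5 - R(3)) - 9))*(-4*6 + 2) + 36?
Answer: 908/13 ≈ 69.846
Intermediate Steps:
((4 + 16)/((5 - R(3)) - 9))*(-4*6 + 2) + 36 = ((4 + 16)/((5 - 1*3²) - 9))*(-4*6 + 2) + 36 = (20/((5 - 1*9) - 9))*(-24 + 2) + 36 = (20/((5 - 9) - 9))*(-22) + 36 = (20/(-4 - 9))*(-22) + 36 = (20/(-13))*(-22) + 36 = (20*(-1/13))*(-22) + 36 = -20/13*(-22) + 36 = 440/13 + 36 = 908/13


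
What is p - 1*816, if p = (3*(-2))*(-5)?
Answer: -786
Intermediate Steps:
p = 30 (p = -6*(-5) = 30)
p - 1*816 = 30 - 1*816 = 30 - 816 = -786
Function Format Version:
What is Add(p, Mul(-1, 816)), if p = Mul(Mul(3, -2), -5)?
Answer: -786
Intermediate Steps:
p = 30 (p = Mul(-6, -5) = 30)
Add(p, Mul(-1, 816)) = Add(30, Mul(-1, 816)) = Add(30, -816) = -786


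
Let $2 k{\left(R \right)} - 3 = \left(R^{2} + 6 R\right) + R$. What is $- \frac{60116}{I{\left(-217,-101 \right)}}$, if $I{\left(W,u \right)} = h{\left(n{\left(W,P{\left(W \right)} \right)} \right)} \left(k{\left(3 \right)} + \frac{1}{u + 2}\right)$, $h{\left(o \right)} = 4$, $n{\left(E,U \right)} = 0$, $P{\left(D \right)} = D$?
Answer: $- \frac{2975742}{3265} \approx -911.41$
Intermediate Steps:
$k{\left(R \right)} = \frac{3}{2} + \frac{R^{2}}{2} + \frac{7 R}{2}$ ($k{\left(R \right)} = \frac{3}{2} + \frac{\left(R^{2} + 6 R\right) + R}{2} = \frac{3}{2} + \frac{R^{2} + 7 R}{2} = \frac{3}{2} + \left(\frac{R^{2}}{2} + \frac{7 R}{2}\right) = \frac{3}{2} + \frac{R^{2}}{2} + \frac{7 R}{2}$)
$I{\left(W,u \right)} = 66 + \frac{4}{2 + u}$ ($I{\left(W,u \right)} = 4 \left(\left(\frac{3}{2} + \frac{3^{2}}{2} + \frac{7}{2} \cdot 3\right) + \frac{1}{u + 2}\right) = 4 \left(\left(\frac{3}{2} + \frac{1}{2} \cdot 9 + \frac{21}{2}\right) + \frac{1}{2 + u}\right) = 4 \left(\left(\frac{3}{2} + \frac{9}{2} + \frac{21}{2}\right) + \frac{1}{2 + u}\right) = 4 \left(\frac{33}{2} + \frac{1}{2 + u}\right) = 66 + \frac{4}{2 + u}$)
$- \frac{60116}{I{\left(-217,-101 \right)}} = - \frac{60116}{2 \frac{1}{2 - 101} \left(68 + 33 \left(-101\right)\right)} = - \frac{60116}{2 \frac{1}{-99} \left(68 - 3333\right)} = - \frac{60116}{2 \left(- \frac{1}{99}\right) \left(-3265\right)} = - \frac{60116}{\frac{6530}{99}} = \left(-60116\right) \frac{99}{6530} = - \frac{2975742}{3265}$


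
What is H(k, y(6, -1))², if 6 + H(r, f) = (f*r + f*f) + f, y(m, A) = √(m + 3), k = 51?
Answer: 25281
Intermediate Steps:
y(m, A) = √(3 + m)
H(r, f) = -6 + f + f² + f*r (H(r, f) = -6 + ((f*r + f*f) + f) = -6 + ((f*r + f²) + f) = -6 + ((f² + f*r) + f) = -6 + (f + f² + f*r) = -6 + f + f² + f*r)
H(k, y(6, -1))² = (-6 + √(3 + 6) + (√(3 + 6))² + √(3 + 6)*51)² = (-6 + √9 + (√9)² + √9*51)² = (-6 + 3 + 3² + 3*51)² = (-6 + 3 + 9 + 153)² = 159² = 25281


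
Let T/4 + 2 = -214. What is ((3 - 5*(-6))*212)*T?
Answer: -6044544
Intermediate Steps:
T = -864 (T = -8 + 4*(-214) = -8 - 856 = -864)
((3 - 5*(-6))*212)*T = ((3 - 5*(-6))*212)*(-864) = ((3 + 30)*212)*(-864) = (33*212)*(-864) = 6996*(-864) = -6044544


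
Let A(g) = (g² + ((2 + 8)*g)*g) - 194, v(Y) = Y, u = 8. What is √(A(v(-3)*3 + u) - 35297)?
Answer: 2*I*√8870 ≈ 188.36*I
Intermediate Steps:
A(g) = -194 + 11*g² (A(g) = (g² + (10*g)*g) - 194 = (g² + 10*g²) - 194 = 11*g² - 194 = -194 + 11*g²)
√(A(v(-3)*3 + u) - 35297) = √((-194 + 11*(-3*3 + 8)²) - 35297) = √((-194 + 11*(-9 + 8)²) - 35297) = √((-194 + 11*(-1)²) - 35297) = √((-194 + 11*1) - 35297) = √((-194 + 11) - 35297) = √(-183 - 35297) = √(-35480) = 2*I*√8870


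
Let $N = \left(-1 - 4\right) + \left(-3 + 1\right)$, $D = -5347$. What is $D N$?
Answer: $37429$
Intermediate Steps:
$N = -7$ ($N = \left(-1 - 4\right) - 2 = -5 - 2 = -7$)
$D N = \left(-5347\right) \left(-7\right) = 37429$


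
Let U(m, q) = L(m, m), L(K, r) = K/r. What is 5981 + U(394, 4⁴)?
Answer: 5982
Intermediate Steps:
U(m, q) = 1 (U(m, q) = m/m = 1)
5981 + U(394, 4⁴) = 5981 + 1 = 5982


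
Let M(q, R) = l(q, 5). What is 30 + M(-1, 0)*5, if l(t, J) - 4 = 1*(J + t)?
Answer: 70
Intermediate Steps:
l(t, J) = 4 + J + t (l(t, J) = 4 + 1*(J + t) = 4 + (J + t) = 4 + J + t)
M(q, R) = 9 + q (M(q, R) = 4 + 5 + q = 9 + q)
30 + M(-1, 0)*5 = 30 + (9 - 1)*5 = 30 + 8*5 = 30 + 40 = 70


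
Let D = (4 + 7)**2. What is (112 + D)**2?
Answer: 54289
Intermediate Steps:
D = 121 (D = 11**2 = 121)
(112 + D)**2 = (112 + 121)**2 = 233**2 = 54289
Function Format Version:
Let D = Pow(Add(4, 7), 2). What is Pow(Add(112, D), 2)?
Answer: 54289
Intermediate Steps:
D = 121 (D = Pow(11, 2) = 121)
Pow(Add(112, D), 2) = Pow(Add(112, 121), 2) = Pow(233, 2) = 54289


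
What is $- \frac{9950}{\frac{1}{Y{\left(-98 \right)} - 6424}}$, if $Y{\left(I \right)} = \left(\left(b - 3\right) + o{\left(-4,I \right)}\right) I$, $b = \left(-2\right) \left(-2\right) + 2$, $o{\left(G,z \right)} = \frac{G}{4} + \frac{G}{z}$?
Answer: $65908800$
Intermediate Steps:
$o{\left(G,z \right)} = \frac{G}{4} + \frac{G}{z}$ ($o{\left(G,z \right)} = G \frac{1}{4} + \frac{G}{z} = \frac{G}{4} + \frac{G}{z}$)
$b = 6$ ($b = 4 + 2 = 6$)
$Y{\left(I \right)} = I \left(2 - \frac{4}{I}\right)$ ($Y{\left(I \right)} = \left(\left(6 - 3\right) + \left(\frac{1}{4} \left(-4\right) - \frac{4}{I}\right)\right) I = \left(3 - \left(1 + \frac{4}{I}\right)\right) I = \left(2 - \frac{4}{I}\right) I = I \left(2 - \frac{4}{I}\right)$)
$- \frac{9950}{\frac{1}{Y{\left(-98 \right)} - 6424}} = - \frac{9950}{\frac{1}{\left(-4 + 2 \left(-98\right)\right) - 6424}} = - \frac{9950}{\frac{1}{\left(-4 - 196\right) - 6424}} = - \frac{9950}{\frac{1}{-200 - 6424}} = - \frac{9950}{\frac{1}{-6624}} = - \frac{9950}{- \frac{1}{6624}} = \left(-9950\right) \left(-6624\right) = 65908800$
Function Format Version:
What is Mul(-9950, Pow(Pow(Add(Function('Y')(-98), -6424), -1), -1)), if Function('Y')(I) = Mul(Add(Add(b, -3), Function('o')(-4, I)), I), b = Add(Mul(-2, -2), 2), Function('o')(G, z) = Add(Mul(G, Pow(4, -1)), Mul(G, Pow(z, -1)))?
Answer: 65908800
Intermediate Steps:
Function('o')(G, z) = Add(Mul(Rational(1, 4), G), Mul(G, Pow(z, -1))) (Function('o')(G, z) = Add(Mul(G, Rational(1, 4)), Mul(G, Pow(z, -1))) = Add(Mul(Rational(1, 4), G), Mul(G, Pow(z, -1))))
b = 6 (b = Add(4, 2) = 6)
Function('Y')(I) = Mul(I, Add(2, Mul(-4, Pow(I, -1)))) (Function('Y')(I) = Mul(Add(Add(6, -3), Add(Mul(Rational(1, 4), -4), Mul(-4, Pow(I, -1)))), I) = Mul(Add(3, Add(-1, Mul(-4, Pow(I, -1)))), I) = Mul(Add(2, Mul(-4, Pow(I, -1))), I) = Mul(I, Add(2, Mul(-4, Pow(I, -1)))))
Mul(-9950, Pow(Pow(Add(Function('Y')(-98), -6424), -1), -1)) = Mul(-9950, Pow(Pow(Add(Add(-4, Mul(2, -98)), -6424), -1), -1)) = Mul(-9950, Pow(Pow(Add(Add(-4, -196), -6424), -1), -1)) = Mul(-9950, Pow(Pow(Add(-200, -6424), -1), -1)) = Mul(-9950, Pow(Pow(-6624, -1), -1)) = Mul(-9950, Pow(Rational(-1, 6624), -1)) = Mul(-9950, -6624) = 65908800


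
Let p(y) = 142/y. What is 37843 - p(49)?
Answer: 1854165/49 ≈ 37840.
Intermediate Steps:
37843 - p(49) = 37843 - 142/49 = 1854165/49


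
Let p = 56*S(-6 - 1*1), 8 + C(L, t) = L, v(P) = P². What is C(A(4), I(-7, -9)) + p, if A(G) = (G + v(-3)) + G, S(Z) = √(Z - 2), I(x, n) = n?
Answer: 9 + 168*I ≈ 9.0 + 168.0*I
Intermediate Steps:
S(Z) = √(-2 + Z)
A(G) = 9 + 2*G (A(G) = (G + (-3)²) + G = (G + 9) + G = (9 + G) + G = 9 + 2*G)
C(L, t) = -8 + L
p = 168*I (p = 56*√(-2 + (-6 - 1*1)) = 56*√(-2 + (-6 - 1)) = 56*√(-2 - 7) = 56*√(-9) = 56*(3*I) = 168*I ≈ 168.0*I)
C(A(4), I(-7, -9)) + p = (-8 + (9 + 2*4)) + 168*I = (-8 + (9 + 8)) + 168*I = (-8 + 17) + 168*I = 9 + 168*I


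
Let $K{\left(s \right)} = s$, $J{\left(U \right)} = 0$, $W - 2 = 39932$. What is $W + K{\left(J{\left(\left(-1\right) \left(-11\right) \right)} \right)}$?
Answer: $39934$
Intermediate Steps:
$W = 39934$ ($W = 2 + 39932 = 39934$)
$W + K{\left(J{\left(\left(-1\right) \left(-11\right) \right)} \right)} = 39934 + 0 = 39934$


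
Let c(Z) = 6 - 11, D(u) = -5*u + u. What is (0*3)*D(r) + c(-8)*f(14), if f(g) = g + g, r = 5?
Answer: -140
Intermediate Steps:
f(g) = 2*g
D(u) = -4*u
c(Z) = -5
(0*3)*D(r) + c(-8)*f(14) = (0*3)*(-4*5) - 10*14 = 0*(-20) - 5*28 = 0 - 140 = -140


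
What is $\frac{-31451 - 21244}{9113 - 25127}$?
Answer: $\frac{17565}{5338} \approx 3.2906$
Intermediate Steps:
$\frac{-31451 - 21244}{9113 - 25127} = - \frac{52695}{9113 - 25127} = - \frac{52695}{-16014} = \left(-52695\right) \left(- \frac{1}{16014}\right) = \frac{17565}{5338}$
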